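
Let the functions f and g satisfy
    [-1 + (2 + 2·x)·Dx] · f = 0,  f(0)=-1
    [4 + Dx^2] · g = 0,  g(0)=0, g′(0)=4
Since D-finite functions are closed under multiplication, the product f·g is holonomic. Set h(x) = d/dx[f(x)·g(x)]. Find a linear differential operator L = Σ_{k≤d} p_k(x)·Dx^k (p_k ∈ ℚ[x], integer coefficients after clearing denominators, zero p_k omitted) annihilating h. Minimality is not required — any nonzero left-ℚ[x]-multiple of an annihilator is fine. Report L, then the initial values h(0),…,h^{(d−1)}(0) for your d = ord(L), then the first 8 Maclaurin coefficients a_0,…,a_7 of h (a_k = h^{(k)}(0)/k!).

L = (413 + 1344·x + 1696·x^2 + 1024·x^3 + 256·x^4) + (-52 - 180·x - 192·x^2 - 64·x^3)·Dx + (76 + 280·x + 396·x^2 + 256·x^3 + 64·x^4)·Dx^2  (order 2).
h: a_k = -4, -4, 19/2, 13/3, -341/96, -201/160, 7687/11520, 17/4032, …
ICs: h(0) = -4, h′(0) = -4.

f: a_k = -1, -1/2, 1/8, -1/16, 5/128, -7/256, 21/1024, -33/2048, …
g: a_k = 0, 4, 0, -8/3, 0, 8/15, 0, -16/315, …
Sym-product of L_f,L_g gives L₀ (≤ ord 2).
h₀' ⇒ L via d/dx closure of L₀.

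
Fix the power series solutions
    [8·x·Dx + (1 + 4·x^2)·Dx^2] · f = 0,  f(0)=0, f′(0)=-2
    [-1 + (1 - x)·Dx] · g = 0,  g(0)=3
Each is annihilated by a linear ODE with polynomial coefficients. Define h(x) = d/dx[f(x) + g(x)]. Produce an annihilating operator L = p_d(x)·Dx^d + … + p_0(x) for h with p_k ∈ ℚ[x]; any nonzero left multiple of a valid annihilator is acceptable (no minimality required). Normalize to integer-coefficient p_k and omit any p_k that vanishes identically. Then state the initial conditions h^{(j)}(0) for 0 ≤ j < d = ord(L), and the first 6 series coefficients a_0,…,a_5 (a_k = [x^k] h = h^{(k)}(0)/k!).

f: a_k = 0, -2, 0, 8/3, 0, -32/5, …
g: a_k = 3, 3, 3, 3, 3, 3, …
Weyl lclm of L_f,L_g ⇒ L₀ (ord ≤ 3).
Differentiate: ansatz ord ≤ ord L₀ ⇒ L.
L = (8 - 32·x - 96·x^2) + (-7 + 8·x + 20·x^2 - 96·x^3)·Dx + (1 + 3·x + 12·x^3 - 16·x^4)·Dx^2  (order 2).
h: a_k = 1, 6, 17, 12, -17, 18, …
ICs: h(0) = 1, h′(0) = 6.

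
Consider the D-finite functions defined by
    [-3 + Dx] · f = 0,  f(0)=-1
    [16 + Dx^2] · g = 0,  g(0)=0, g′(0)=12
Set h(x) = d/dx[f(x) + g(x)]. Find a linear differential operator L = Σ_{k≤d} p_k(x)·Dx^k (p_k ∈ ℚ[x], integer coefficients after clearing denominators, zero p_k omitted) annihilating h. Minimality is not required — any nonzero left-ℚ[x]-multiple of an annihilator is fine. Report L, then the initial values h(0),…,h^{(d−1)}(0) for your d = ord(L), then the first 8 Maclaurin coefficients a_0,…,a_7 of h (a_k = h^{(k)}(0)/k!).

f: a_k = -1, -3, -9/2, -9/2, -27/8, -81/40, -81/80, -243/560, …
g: a_k = 0, 12, 0, -32, 0, 128/5, 0, -1024/105, …
f+g: L₀ = lclm(L_f,L_g), ord ≤ 1+2.
Differentiate: ansatz ord ≤ ord L₀ ⇒ L.
L = 48 - 16·Dx + 3·Dx^2 - Dx^3  (order 3).
h: a_k = 9, -9, -219/2, -27/2, 943/8, -243/40, -17113/240, -729/560, …
ICs: h(0) = 9, h′(0) = -9, h′′(0) = -219.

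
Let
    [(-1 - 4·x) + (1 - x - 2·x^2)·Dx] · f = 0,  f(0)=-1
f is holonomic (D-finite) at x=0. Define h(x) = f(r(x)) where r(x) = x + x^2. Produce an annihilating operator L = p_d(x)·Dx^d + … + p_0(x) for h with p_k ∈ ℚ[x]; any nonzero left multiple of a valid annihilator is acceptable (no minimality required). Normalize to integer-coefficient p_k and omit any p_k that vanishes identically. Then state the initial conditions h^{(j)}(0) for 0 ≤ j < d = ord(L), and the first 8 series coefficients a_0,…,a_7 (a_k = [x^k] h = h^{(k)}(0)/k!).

f: a_k = -1, -1, -3, -5, -11, -21, -43, -85, …
L₀ from L_f via x↦r, Dx↦r'^{-1}Dx.
L = (1 + 6·x + 12·x^2 + 8·x^3) + (-1 + x + 3·x^2 + 4·x^3 + 2·x^4)·Dx  (order 1).
h: a_k = -1, -1, -4, -11, -29, -80, -219, -597, …
ICs: h(0) = -1.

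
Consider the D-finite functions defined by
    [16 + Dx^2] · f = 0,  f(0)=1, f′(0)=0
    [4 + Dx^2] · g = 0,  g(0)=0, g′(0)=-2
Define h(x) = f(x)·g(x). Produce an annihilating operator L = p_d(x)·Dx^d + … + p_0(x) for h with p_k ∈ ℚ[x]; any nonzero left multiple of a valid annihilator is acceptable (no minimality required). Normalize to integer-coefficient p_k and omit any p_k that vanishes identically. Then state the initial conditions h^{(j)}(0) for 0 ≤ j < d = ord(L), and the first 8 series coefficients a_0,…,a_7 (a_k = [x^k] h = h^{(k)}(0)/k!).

L = 144 + 40·Dx^2 + Dx^4  (order 4).
h: a_k = 0, -2, 0, 52/3, 0, -484/15, 0, 8744/315, …
ICs: h(0) = 0, h′(0) = -2, h′′(0) = 0, h′′′(0) = 104.

f: a_k = 1, 0, -8, 0, 32/3, 0, -256/45, 0, …
g: a_k = 0, -2, 0, 4/3, 0, -4/15, 0, 8/315, …
L₀ := L_f ⊗_s L_g (sym. prod.), ord ≤ 4.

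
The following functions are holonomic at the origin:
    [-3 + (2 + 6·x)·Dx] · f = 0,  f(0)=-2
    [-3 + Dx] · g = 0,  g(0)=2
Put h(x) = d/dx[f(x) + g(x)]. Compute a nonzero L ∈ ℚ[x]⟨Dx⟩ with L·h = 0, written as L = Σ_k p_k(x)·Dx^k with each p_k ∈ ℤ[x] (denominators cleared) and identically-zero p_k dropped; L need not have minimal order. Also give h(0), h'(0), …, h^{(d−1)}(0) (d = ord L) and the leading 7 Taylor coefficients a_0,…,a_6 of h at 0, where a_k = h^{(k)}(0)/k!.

L = (-15 - 18·x) + (-1 - 24·x - 36·x^2)·Dx + (2 + 10·x + 12·x^2)·Dx^2  (order 2).
h: a_k = 3, 45/2, 135/8, 837/16, -5913/128, 245187/1280, -2494881/5120, …
ICs: h(0) = 3, h′(0) = 45/2.

f: a_k = -2, -3, 9/4, -27/8, 405/64, -1701/128, 15309/512, …
g: a_k = 2, 6, 9, 9, 27/4, 81/20, 81/40, …
Sum ⇒ L₀ = lclm(L_f,L_g) in ℚ(x)⟨Dx⟩.
Derive L from L₀ (diff closure).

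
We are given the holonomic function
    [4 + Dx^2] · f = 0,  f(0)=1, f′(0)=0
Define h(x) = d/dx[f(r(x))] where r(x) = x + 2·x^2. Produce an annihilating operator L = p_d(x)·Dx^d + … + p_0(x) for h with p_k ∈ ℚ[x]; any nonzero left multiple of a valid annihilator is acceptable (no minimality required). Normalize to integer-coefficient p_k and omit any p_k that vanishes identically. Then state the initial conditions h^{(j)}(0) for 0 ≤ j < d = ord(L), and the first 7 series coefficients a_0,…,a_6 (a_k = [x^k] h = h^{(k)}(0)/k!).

L = (52 + 64·x + 384·x^2 + 1024·x^3 + 1024·x^4) + (-12 - 48·x)·Dx + (1 + 8·x + 16·x^2)·Dx^2  (order 2).
h: a_k = 0, -4, -24, -88/3, 80/3, 1432/15, 2128/15, …
ICs: h(0) = 0, h′(0) = -4.

f: a_k = 1, 0, -2, 0, 2/3, 0, -4/45, …
L₀ from L_f via x↦r, Dx↦r'^{-1}Dx.
h₀' ⇒ L via d/dx closure of L₀.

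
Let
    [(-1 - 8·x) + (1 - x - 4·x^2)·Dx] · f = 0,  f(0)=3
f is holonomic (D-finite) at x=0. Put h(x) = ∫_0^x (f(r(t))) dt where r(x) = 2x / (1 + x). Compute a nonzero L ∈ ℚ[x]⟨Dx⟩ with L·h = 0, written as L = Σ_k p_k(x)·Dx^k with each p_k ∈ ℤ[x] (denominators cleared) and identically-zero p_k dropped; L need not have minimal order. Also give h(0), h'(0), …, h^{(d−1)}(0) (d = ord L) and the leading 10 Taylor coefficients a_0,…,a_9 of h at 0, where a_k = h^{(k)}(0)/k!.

L = (2 + 34·x)·Dx + (-1 - x + 17·x^2 + 17·x^3)·Dx^2  (order 2).
h: a_k = 0, 3, 3, 18, 51/2, 918/5, 289, 15606/7, 14739/4, 29478, …
ICs: h(0) = 0, h′(0) = 3.

f: a_k = 3, 3, 15, 27, 87, 195, 543, 1323, 3495, 8787, …
L₀ from L_f via x↦r, Dx↦r'^{-1}Dx.
h=∫₀ˣh₀: take L = L₀·Dx.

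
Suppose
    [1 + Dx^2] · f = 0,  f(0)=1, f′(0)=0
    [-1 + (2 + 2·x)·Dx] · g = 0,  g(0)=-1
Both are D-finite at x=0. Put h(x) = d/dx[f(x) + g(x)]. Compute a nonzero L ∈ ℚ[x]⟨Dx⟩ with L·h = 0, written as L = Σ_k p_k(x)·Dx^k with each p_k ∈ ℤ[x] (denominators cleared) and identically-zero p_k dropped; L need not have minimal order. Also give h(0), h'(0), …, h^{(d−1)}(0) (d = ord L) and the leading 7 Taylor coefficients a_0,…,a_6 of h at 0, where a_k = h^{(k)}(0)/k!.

f: a_k = 1, 0, -1/2, 0, 1/24, 0, -1/720, …
g: a_k = -1, -1/2, 1/8, -1/16, 5/128, -7/256, 21/1024, …
h₀=f+g: left-lcm gives L₀, ord ≤ 3.
h₀' ⇒ L via d/dx closure of L₀.
L = (-19 - 8·x - 4·x^2) + (-14 - 30·x - 24·x^2 - 8·x^3)·Dx + (-19 - 8·x - 4·x^2)·Dx^2 + (-14 - 30·x - 24·x^2 - 8·x^3)·Dx^3  (order 3).
h: a_k = -1/2, -3/4, -3/16, 31/96, -35/256, 881/7680, -231/2048, …
ICs: h(0) = -1/2, h′(0) = -3/4, h′′(0) = -3/8.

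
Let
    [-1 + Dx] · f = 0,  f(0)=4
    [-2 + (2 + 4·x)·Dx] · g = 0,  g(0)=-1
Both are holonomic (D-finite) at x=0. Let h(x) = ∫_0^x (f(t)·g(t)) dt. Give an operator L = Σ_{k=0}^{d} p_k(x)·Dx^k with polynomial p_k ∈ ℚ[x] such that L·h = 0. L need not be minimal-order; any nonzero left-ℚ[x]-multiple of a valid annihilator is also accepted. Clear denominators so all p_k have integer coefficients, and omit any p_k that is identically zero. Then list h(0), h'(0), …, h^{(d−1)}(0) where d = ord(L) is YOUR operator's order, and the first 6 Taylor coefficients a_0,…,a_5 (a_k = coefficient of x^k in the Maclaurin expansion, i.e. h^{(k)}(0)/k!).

L = (-2 - 2·x)·Dx + (1 + 2·x)·Dx^2  (order 2).
h: a_k = 0, -4, -4, -4/3, -2/3, 2/15, …
ICs: h(0) = 0, h′(0) = -4.

f: a_k = 4, 4, 2, 2/3, 1/6, 1/30, …
g: a_k = -1, -1, 1/2, -1/2, 5/8, -7/8, …
f·g: L₀ = L_f ⊗_s L_g, ord ≤ 1·1.
∫: right-multiply L₀ by Dx.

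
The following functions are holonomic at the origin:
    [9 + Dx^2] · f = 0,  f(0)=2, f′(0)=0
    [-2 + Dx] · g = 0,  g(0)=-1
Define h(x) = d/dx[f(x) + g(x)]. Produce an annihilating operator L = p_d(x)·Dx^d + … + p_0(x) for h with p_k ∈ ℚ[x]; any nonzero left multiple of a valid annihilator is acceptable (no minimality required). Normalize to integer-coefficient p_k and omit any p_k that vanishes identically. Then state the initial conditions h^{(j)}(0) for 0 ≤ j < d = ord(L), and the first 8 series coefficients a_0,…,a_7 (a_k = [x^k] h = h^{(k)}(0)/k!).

f: a_k = 2, 0, -9, 0, 27/4, 0, -81/40, 0, …
g: a_k = -1, -2, -2, -4/3, -2/3, -4/15, -4/45, -8/315, …
L₀ := lclm(L_f,L_g); ord L₀ ≤ 2+1.
Derive L from L₀ (diff closure).
L = 18 - 9·Dx + 2·Dx^2 - Dx^3  (order 3).
h: a_k = -2, -22, -4, 73/3, -4/3, -761/60, -8/45, 919/360, …
ICs: h(0) = -2, h′(0) = -22, h′′(0) = -8.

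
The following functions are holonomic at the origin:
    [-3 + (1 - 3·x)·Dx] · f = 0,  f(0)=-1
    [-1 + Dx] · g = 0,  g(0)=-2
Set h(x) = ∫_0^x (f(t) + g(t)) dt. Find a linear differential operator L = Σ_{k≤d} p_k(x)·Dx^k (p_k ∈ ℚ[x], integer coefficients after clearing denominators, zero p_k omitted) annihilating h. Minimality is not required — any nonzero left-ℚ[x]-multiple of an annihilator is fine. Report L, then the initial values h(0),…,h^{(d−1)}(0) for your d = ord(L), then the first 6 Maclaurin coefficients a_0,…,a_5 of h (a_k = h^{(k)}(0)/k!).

f: a_k = -1, -3, -9, -27, -81, -243, …
g: a_k = -2, -2, -1, -1/3, -1/12, -1/60, …
Weyl lclm of L_f,L_g ⇒ L₀ (ord ≤ 2).
Integrate: L := L₀·Dx.
L = (-15 - 9·x)·Dx + (17 + 6·x - 9·x^2)·Dx^2 + (-2 + 3·x + 9·x^2)·Dx^3  (order 3).
h: a_k = 0, -3, -5/2, -10/3, -41/6, -973/60, …
ICs: h(0) = 0, h′(0) = -3, h′′(0) = -5.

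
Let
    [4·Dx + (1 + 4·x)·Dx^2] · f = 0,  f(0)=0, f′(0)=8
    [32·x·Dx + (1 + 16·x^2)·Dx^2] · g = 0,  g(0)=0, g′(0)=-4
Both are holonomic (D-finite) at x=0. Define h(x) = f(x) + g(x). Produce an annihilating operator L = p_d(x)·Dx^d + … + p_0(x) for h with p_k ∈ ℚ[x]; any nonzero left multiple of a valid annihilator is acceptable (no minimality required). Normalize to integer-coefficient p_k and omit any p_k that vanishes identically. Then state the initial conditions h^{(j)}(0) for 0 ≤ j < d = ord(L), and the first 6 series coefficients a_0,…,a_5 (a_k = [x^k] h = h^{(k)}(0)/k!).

L = (-32 - 384·x + 1536·x^2 + 2048·x^3)·Dx + (-16 - 64·x + 3072·x^3 + 4096·x^4)·Dx^2 + (-1 + 4·x + 32·x^2 + 128·x^3 + 768·x^4 + 1024·x^5)·Dx^3  (order 3).
h: a_k = 0, 4, -16, 64, -128, 1024/5, …
ICs: h(0) = 0, h′(0) = 4, h′′(0) = -32.

f: a_k = 0, 8, -16, 128/3, -128, 2048/5, …
g: a_k = 0, -4, 0, 64/3, 0, -1024/5, …
f+g: L₀ = lclm(L_f,L_g), ord ≤ 2+2.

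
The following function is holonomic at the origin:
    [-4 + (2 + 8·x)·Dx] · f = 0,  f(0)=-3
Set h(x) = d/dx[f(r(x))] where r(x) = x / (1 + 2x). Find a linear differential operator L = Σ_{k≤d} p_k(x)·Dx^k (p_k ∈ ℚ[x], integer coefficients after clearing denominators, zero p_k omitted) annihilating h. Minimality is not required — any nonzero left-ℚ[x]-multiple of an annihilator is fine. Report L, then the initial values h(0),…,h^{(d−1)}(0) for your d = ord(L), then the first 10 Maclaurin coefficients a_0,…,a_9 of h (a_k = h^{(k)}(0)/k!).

L = (-6 - 24·x) + (-1 - 8·x - 12·x^2)·Dx  (order 1).
h: a_k = -6, 36, -180, 888, -4500, 23544, -126504, 693360, -3855492, 21666840, …
ICs: h(0) = -6.

f: a_k = -3, -6, 6, -12, 30, -84, 252, -792, 2574, -8580, …
Substitute x→r, Dx→(1/r')Dx; clear ⇒ L₀.
Differentiate: ansatz ord ≤ ord L₀ ⇒ L.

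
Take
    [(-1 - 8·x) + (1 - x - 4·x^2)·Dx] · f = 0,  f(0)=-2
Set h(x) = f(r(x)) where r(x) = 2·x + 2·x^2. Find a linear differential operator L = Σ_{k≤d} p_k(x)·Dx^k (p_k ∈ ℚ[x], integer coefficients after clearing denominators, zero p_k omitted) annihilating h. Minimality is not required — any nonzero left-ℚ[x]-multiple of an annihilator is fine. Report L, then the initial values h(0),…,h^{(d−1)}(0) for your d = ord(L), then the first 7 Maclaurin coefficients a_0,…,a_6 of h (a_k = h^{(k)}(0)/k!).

L = (2 + 36·x + 96·x^2 + 64·x^3) + (-1 + 2·x + 18·x^2 + 32·x^3 + 16·x^4)·Dx  (order 1).
h: a_k = -2, -4, -44, -224, -1400, -8304, -49680, …
ICs: h(0) = -2.

f: a_k = -2, -2, -10, -18, -58, -130, -362, …
L₀ from L_f via x↦r, Dx↦r'^{-1}Dx.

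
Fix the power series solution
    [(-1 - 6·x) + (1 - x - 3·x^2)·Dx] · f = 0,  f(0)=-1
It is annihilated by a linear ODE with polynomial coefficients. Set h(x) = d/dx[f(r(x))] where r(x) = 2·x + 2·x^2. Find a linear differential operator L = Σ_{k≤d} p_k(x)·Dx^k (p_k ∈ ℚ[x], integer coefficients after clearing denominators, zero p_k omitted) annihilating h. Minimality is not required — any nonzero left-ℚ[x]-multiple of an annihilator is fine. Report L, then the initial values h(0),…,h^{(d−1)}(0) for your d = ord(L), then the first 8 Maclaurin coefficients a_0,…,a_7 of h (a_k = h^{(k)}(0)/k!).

f: a_k = -1, -1, -4, -7, -19, -40, -97, -217, …
L₀ from L_f via x↦r, Dx↦r'^{-1}Dx.
h=h₀': d/dx-closure on L₀ ⇒ L.
L = (18 + 156·x + 804·x^2 + 2736·x^3 + 4968·x^4 + 4320·x^5 + 1440·x^6) + (-1 - 12·x + 6·x^2 + 268·x^3 + 900·x^4 + 1368·x^5 + 1008·x^6 + 288·x^7)·Dx  (order 1).
h: a_k = -2, -36, -264, -1952, -13320, -86928, -553280, -3445632, …
ICs: h(0) = -2.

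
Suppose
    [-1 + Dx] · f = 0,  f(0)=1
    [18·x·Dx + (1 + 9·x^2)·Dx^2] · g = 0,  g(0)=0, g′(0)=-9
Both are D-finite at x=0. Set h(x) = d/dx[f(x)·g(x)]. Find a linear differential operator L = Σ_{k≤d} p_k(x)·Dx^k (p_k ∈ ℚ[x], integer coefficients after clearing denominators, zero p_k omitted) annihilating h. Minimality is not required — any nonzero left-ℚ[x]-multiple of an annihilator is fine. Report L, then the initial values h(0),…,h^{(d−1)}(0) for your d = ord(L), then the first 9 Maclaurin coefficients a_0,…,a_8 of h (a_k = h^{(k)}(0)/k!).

L = (-17 - 36·x + 504·x^2 - 324·x^3 + 81·x^4) + (16 + 54·x - 522·x^2 + 486·x^3 - 162·x^4)·Dx + (1 - 18·x + 18·x^2 - 162·x^3 + 81·x^4)·Dx^2  (order 2).
h: a_k = -9, -18, 135/2, 102, -5307/8, -3393/4, 484679/80, 511397/70, -245887281/4480, …
ICs: h(0) = -9, h′(0) = -18.

f: a_k = 1, 1, 1/2, 1/6, 1/24, 1/120, 1/720, 1/5040, 1/40320, …
g: a_k = 0, -9, 0, 27, 0, -729/5, 0, 6561/7, 0, …
h₀=f·g: eliminate ⇒ L₀, order ≤ 1·2.
h=h₀': d/dx-closure on L₀ ⇒ L.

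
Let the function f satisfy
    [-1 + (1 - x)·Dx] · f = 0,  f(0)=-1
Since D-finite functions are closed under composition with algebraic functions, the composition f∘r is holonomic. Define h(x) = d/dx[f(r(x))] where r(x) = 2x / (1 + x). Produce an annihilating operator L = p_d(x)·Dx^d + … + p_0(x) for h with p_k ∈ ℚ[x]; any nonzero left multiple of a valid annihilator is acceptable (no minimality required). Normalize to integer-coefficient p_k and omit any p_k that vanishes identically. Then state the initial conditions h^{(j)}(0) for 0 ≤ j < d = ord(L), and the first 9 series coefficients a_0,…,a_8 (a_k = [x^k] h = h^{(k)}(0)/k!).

f: a_k = -1, -1, -1, -1, -1, -1, -1, -1, -1, …
h₀=f(r): pull back L_f along r ⇒ L₀.
h=h₀': d/dx-closure on L₀ ⇒ L.
L = 2 + (-1 + x)·Dx  (order 1).
h: a_k = -2, -4, -6, -8, -10, -12, -14, -16, -18, …
ICs: h(0) = -2.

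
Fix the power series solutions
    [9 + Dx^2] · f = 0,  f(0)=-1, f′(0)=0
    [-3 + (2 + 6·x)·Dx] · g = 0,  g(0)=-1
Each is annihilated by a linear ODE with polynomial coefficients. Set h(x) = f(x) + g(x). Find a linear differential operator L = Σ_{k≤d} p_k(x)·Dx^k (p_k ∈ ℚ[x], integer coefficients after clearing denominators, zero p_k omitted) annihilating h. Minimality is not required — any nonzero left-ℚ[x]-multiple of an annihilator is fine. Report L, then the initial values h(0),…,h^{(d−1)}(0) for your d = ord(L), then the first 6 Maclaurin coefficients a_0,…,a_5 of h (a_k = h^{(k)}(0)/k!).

L = (-63 - 216·x - 324·x^2) + (18 + 198·x + 648·x^2 + 648·x^3)·Dx + (-7 - 24·x - 36·x^2)·Dx^2 + (2 + 22·x + 72·x^2 + 72·x^3)·Dx^3  (order 3).
h: a_k = -2, -3/2, 45/8, -27/16, -27/128, -1701/256, …
ICs: h(0) = -2, h′(0) = -3/2, h′′(0) = 45/4.

f: a_k = -1, 0, 9/2, 0, -27/8, 0, …
g: a_k = -1, -3/2, 9/8, -27/16, 405/128, -1701/256, …
Weyl lclm of L_f,L_g ⇒ L₀ (ord ≤ 3).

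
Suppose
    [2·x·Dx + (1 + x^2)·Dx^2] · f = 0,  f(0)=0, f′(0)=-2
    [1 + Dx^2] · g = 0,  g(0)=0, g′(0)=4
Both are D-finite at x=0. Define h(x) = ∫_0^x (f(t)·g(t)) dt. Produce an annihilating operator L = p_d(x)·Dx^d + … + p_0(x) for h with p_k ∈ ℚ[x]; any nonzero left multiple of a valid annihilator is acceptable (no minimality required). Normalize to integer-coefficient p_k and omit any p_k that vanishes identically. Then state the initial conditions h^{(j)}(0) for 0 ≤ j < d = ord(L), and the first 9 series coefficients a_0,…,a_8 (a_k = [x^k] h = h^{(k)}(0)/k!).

L = (10 + 26·x^2 + 11·x^4 + 4·x^6 + x^8)·Dx + (12·x + 20·x^3 + 12·x^5 + 4·x^7)·Dx^2 + (12 + 32·x^2 + 18·x^4 + 8·x^6 + 2·x^8)·Dx^3 + (12·x + 20·x^3 + 12·x^5 + 4·x^7)·Dx^4 + (2 + 6·x^2 + 7·x^4 + 4·x^6 + x^8)·Dx^5  (order 5).
h: a_k = 0, 0, 0, -8/3, 0, 4/5, 0, -19/63, 0, …
ICs: h(0) = 0, h′(0) = 0, h′′(0) = 0, h′′′(0) = -16, h′′′′(0) = 0.

f: a_k = 0, -2, 0, 2/3, 0, -2/5, 0, 2/7, 0, …
g: a_k = 0, 4, 0, -2/3, 0, 1/30, 0, -1/1260, 0, …
Product ⇒ symmetric product L₀, ord ≤ 4.
h=∫₀ˣh₀: take L = L₀·Dx.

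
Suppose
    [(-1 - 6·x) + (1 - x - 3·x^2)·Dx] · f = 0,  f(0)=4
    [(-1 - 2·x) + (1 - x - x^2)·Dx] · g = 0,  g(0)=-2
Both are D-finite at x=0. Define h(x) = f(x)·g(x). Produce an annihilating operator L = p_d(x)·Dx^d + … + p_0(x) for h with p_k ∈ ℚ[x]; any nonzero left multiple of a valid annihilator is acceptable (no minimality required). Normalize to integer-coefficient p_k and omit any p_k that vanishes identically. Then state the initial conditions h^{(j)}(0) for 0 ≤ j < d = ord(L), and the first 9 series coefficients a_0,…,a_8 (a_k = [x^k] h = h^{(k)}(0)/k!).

L = (-2 - 6·x + 12·x^2 + 12·x^3) + (1 - 2·x - 3·x^2 + 4·x^3 + 3·x^4)·Dx  (order 1).
h: a_k = -8, -16, -56, -128, -336, -784, -1896, -4416, -10376, …
ICs: h(0) = -8.

f: a_k = 4, 4, 16, 28, 76, 160, 388, 868, 2032, …
g: a_k = -2, -2, -4, -6, -10, -16, -26, -42, -68, …
f·g: L₀ = L_f ⊗_s L_g, ord ≤ 1·1.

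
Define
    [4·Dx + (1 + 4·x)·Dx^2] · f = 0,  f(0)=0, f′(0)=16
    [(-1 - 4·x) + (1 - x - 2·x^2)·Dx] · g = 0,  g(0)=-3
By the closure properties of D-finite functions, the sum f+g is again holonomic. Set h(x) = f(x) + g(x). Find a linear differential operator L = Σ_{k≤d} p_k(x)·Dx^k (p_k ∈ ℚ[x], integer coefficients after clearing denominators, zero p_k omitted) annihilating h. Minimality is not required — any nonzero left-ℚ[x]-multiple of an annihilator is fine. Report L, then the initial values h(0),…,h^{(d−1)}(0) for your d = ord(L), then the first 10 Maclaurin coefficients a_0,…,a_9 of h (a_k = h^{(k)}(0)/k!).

L = (-156 - 624·x - 1440·x^2 - 768·x^3 - 768·x^4)·Dx + (1 - 160·x - 1064·x^2 - 1952·x^3 - 1600·x^4 - 1280·x^5)·Dx^2 + (5 + 39·x + 66·x^2 - 80·x^3 - 240·x^4 - 384·x^5 - 256·x^6)·Dx^3  (order 3).
h: a_k = -3, 13, -41, 211/3, -289, 3781/5, -8579/3, 63751/7, -33281, 1039369/9, …
ICs: h(0) = -3, h′(0) = 13, h′′(0) = -82.

f: a_k = 0, 16, -32, 256/3, -256, 4096/5, -8192/3, 65536/7, -32768, 1048576/9, …
g: a_k = -3, -3, -9, -15, -33, -63, -129, -255, -513, -1023, …
f+g: L₀ = lclm(L_f,L_g), ord ≤ 2+1.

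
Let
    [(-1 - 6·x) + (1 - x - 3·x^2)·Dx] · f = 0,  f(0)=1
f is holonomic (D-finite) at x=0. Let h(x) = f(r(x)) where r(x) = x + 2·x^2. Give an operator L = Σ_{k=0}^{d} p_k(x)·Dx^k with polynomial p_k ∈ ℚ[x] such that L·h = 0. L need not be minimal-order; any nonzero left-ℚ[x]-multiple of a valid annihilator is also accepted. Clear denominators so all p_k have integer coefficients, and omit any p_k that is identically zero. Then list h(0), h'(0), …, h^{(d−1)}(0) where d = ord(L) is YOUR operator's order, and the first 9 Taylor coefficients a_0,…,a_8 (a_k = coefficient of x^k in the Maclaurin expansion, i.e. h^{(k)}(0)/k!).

L = (1 + 10·x + 36·x^2 + 48·x^3) + (-1 + x + 5·x^2 + 12·x^3 + 12·x^4)·Dx  (order 1).
h: a_k = 1, 1, 6, 23, 77, 276, 1009, 3589, 12870, …
ICs: h(0) = 1.

f: a_k = 1, 1, 4, 7, 19, 40, 97, 217, 508, …
L₀ from L_f via x↦r, Dx↦r'^{-1}Dx.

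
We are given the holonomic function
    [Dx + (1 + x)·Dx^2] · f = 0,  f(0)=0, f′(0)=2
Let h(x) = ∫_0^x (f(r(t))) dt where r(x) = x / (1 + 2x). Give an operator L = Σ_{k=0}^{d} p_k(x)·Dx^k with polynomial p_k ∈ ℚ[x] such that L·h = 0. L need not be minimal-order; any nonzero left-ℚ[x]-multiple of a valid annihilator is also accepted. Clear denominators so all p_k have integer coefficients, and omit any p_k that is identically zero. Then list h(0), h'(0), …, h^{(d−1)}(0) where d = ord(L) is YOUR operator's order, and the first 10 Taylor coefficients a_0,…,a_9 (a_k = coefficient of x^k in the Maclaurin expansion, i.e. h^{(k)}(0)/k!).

L = (5 + 12·x)·Dx^2 + (1 + 5·x + 6·x^2)·Dx^3  (order 3).
h: a_k = 0, 0, 1, -5/3, 19/6, -13/2, 211/15, -95/3, 2059/28, -6305/36, …
ICs: h(0) = 0, h′(0) = 0, h′′(0) = 2.

f: a_k = 0, 2, -1, 2/3, -1/2, 2/5, -1/3, 2/7, -1/4, 2/9, …
L₀ from L_f via x↦r, Dx↦r'^{-1}Dx.
h=∫₀ˣh₀: take L = L₀·Dx.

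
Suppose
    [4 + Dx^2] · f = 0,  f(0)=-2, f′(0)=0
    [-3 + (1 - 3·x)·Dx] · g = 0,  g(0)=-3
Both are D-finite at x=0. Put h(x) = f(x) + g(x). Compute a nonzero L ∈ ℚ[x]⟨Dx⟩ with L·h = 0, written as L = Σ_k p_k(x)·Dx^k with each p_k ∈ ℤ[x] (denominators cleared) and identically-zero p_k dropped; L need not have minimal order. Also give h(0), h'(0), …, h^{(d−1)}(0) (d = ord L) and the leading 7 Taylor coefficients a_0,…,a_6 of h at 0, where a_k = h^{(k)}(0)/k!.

L = (-348 + 144·x - 216·x^2) + (44 - 180·x + 216·x^2 - 216·x^3)·Dx + (-87 + 36·x - 54·x^2)·Dx^2 + (11 - 45·x + 54·x^2 - 54·x^3)·Dx^3  (order 3).
h: a_k = -5, -9, -23, -81, -733/3, -729, -98407/45, …
ICs: h(0) = -5, h′(0) = -9, h′′(0) = -46.

f: a_k = -2, 0, 4, 0, -4/3, 0, 8/45, …
g: a_k = -3, -9, -27, -81, -243, -729, -2187, …
Weyl lclm of L_f,L_g ⇒ L₀ (ord ≤ 3).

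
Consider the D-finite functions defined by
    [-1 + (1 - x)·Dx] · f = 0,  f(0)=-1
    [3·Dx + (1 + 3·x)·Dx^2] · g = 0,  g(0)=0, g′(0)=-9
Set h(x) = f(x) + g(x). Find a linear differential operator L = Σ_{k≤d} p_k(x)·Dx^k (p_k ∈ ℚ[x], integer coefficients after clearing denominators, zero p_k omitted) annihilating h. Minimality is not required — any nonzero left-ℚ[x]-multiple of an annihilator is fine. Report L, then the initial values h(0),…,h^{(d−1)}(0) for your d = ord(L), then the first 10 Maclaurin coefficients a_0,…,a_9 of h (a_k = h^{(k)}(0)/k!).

f: a_k = -1, -1, -1, -1, -1, -1, -1, -1, -1, -1, …
g: a_k = 0, -9, 27/2, -27, 243/4, -729/5, 729/2, -6561/7, 19683/8, -6561, …
f+g: L₀ = lclm(L_f,L_g), ord ≤ 1+2.
L = (54 + 18·x)·Dx + (-12 + 72·x + 36·x^2)·Dx^2 + (-5 - 13·x + 9·x^2 + 9·x^3)·Dx^3  (order 3).
h: a_k = -1, -10, 25/2, -28, 239/4, -734/5, 727/2, -6568/7, 19675/8, -6562, …
ICs: h(0) = -1, h′(0) = -10, h′′(0) = 25.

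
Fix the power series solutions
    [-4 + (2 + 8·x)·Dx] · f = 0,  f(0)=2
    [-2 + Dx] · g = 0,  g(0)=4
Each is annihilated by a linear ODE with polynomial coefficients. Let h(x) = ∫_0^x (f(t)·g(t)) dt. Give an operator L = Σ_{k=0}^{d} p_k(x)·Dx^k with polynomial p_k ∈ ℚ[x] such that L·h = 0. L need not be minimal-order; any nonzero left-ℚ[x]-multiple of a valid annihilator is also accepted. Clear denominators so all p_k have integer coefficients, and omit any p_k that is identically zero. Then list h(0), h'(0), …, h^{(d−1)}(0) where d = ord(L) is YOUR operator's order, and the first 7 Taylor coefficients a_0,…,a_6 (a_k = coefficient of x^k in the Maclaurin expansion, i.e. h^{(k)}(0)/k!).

f: a_k = 2, 4, -4, 8, -20, 56, -168, …
g: a_k = 4, 8, 8, 16/3, 8/3, 16/15, 16/45, …
f·g: L₀ = L_f ⊗_s L_g, ord ≤ 1·1.
∫: right-multiply L₀ by Dx.
L = (-4 - 8·x)·Dx + (1 + 4·x)·Dx^2  (order 2).
h: a_k = 0, 8, 16, 32/3, 32/3, -64/15, 896/45, …
ICs: h(0) = 0, h′(0) = 8.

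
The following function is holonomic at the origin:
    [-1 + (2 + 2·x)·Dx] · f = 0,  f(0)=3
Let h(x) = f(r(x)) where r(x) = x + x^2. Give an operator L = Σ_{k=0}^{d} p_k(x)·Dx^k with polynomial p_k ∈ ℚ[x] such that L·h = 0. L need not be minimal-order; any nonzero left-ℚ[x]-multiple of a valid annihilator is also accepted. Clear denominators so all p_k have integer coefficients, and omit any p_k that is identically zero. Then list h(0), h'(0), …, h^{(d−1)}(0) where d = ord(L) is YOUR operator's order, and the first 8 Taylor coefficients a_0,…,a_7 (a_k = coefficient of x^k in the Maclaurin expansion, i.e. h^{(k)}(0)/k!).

f: a_k = 3, 3/2, -3/8, 3/16, -15/128, 21/256, -63/1024, 99/2048, …
h₀=f(r): pull back L_f along r ⇒ L₀.
L = (-1 - 2·x) + (2 + 2·x + 2·x^2)·Dx  (order 1).
h: a_k = 3, 3/2, 9/8, -9/16, 9/128, 45/256, -171/1024, 63/2048, …
ICs: h(0) = 3.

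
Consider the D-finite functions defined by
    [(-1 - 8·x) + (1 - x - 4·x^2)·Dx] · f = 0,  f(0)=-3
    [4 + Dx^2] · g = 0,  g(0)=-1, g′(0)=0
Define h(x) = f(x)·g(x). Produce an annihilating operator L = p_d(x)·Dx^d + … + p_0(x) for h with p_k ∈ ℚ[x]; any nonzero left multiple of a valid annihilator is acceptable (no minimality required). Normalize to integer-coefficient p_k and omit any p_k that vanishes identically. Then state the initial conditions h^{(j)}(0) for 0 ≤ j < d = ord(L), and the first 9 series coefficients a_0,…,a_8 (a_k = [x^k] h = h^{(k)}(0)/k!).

L = (4 + 4·x + 16·x^2) + (2 + 16·x)·Dx + (-1 + x + 4·x^2)·Dx^2  (order 2).
h: a_k = 3, 3, 9, 21, 59, 143, 5681/15, 14261/15, 86299/35, …
ICs: h(0) = 3, h′(0) = 3.

f: a_k = -3, -3, -15, -27, -87, -195, -543, -1323, -3495, …
g: a_k = -1, 0, 2, 0, -2/3, 0, 4/45, 0, -2/315, …
f·g: L₀ = L_f ⊗_s L_g, ord ≤ 1·2.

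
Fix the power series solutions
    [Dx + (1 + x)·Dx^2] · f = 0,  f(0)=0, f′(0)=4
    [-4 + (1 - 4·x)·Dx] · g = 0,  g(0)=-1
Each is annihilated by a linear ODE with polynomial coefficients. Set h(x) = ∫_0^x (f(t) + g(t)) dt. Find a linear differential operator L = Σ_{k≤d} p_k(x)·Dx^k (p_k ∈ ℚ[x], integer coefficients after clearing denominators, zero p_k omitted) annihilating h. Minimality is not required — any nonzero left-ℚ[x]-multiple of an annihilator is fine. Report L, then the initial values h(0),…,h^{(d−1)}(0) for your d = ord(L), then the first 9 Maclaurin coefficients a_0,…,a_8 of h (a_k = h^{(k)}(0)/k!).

L = (-112 - 32·x)·Dx^2 + (-94 - 208·x - 64·x^2)·Dx^3 + (9 - 23·x - 48·x^2 - 16·x^3)·Dx^4  (order 4).
h: a_k = 0, -1, 0, -6, -47/3, -257/5, -2558/15, -12290/21, -28671/14, …
ICs: h(0) = 0, h′(0) = -1, h′′(0) = 0, h′′′(0) = -36.

f: a_k = 0, 4, -2, 4/3, -1, 4/5, -2/3, 4/7, -1/2, …
g: a_k = -1, -4, -16, -64, -256, -1024, -4096, -16384, -65536, …
f+g: L₀ = lclm(L_f,L_g), ord ≤ 2+1.
Integrate: L := L₀·Dx.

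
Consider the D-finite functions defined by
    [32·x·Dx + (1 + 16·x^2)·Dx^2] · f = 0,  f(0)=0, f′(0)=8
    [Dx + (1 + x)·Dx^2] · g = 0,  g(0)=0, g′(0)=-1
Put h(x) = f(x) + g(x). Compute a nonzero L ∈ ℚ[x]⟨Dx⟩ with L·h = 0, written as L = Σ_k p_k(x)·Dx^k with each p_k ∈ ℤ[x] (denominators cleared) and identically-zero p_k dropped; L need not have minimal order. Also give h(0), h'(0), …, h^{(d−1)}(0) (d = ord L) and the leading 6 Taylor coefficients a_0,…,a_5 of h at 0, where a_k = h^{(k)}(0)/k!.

L = (-32 - 96·x + 1536·x^2 + 512·x^3)·Dx + (-34 - 64·x + 1440·x^2 + 3072·x^3 + 1024·x^4)·Dx^2 + (-1 + 31·x + 32·x^2 + 512·x^3 + 768·x^4 + 256·x^5)·Dx^3  (order 3).
h: a_k = 0, 7, 1/2, -43, 1/4, 2047/5, …
ICs: h(0) = 0, h′(0) = 7, h′′(0) = 1.

f: a_k = 0, 8, 0, -128/3, 0, 2048/5, …
g: a_k = 0, -1, 1/2, -1/3, 1/4, -1/5, …
f+g: L₀ = lclm(L_f,L_g), ord ≤ 2+2.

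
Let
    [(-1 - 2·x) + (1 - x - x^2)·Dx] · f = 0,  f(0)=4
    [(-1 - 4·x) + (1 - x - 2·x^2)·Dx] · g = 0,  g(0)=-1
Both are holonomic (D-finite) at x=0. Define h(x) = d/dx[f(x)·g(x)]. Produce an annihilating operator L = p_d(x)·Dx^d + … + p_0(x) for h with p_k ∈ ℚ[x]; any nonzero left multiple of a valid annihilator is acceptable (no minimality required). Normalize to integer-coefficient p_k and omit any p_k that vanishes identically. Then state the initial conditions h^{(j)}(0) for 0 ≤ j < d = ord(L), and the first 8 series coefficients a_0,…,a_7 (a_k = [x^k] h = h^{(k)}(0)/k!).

L = (12 + 6·x - 36·x^2 - 112·x^3 + 36·x^4 + 180·x^5 + 80·x^6) + (-2 + 21·x^2 - 8·x^3 - 50·x^4 + 3·x^5 + 42·x^6 + 16·x^7)·Dx  (order 1).
h: a_k = -8, -48, -156, -480, -1280, -3288, -8008, -19008, …
ICs: h(0) = -8.

f: a_k = 4, 4, 8, 12, 20, 32, 52, 84, …
g: a_k = -1, -1, -3, -5, -11, -21, -43, -85, …
h₀=f·g: eliminate ⇒ L₀, order ≤ 1·1.
Differentiate: ansatz ord ≤ ord L₀ ⇒ L.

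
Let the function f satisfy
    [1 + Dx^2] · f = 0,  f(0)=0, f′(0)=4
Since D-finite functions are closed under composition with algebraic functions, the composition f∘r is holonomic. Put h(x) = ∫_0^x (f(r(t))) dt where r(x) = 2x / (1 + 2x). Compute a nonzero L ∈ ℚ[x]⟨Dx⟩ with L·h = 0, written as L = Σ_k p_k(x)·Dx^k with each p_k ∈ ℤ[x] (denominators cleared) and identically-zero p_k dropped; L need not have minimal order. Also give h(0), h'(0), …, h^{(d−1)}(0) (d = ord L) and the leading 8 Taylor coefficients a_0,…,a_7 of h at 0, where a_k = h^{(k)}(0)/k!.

L = 4·Dx + (4 + 24·x + 48·x^2 + 32·x^3)·Dx^2 + (1 + 8·x + 24·x^2 + 32·x^3 + 16·x^4)·Dx^3  (order 3).
h: a_k = 0, 0, 4, -16/3, 20/3, -32/5, 8/45, 160/7, …
ICs: h(0) = 0, h′(0) = 0, h′′(0) = 8.

f: a_k = 0, 4, 0, -2/3, 0, 1/30, 0, -1/1260, …
h₀=f(r): pull back L_f along r ⇒ L₀.
h=∫₀ˣh₀: take L = L₀·Dx.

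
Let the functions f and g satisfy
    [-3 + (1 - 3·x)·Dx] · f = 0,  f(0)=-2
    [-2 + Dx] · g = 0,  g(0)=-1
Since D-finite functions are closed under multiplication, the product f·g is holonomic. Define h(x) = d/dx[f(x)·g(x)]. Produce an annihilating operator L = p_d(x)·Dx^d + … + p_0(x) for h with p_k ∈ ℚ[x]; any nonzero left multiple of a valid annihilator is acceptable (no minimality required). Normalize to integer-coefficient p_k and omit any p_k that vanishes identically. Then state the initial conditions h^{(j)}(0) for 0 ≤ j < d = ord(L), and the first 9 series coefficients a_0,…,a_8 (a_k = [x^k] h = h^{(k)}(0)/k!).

L = (34 - 60·x + 36·x^2) + (-5 + 21·x - 18·x^2)·Dx  (order 1).
h: a_k = 10, 68, 314, 3784/3, 14198/3, 51116/3, 2683606/45, 64406576/315, 217372202/315, …
ICs: h(0) = 10.

f: a_k = -2, -6, -18, -54, -162, -486, -1458, -4374, -13122, …
g: a_k = -1, -2, -2, -4/3, -2/3, -4/15, -4/45, -8/315, -2/315, …
f·g: L₀ = L_f ⊗_s L_g, ord ≤ 1·1.
Differentiate: ansatz ord ≤ ord L₀ ⇒ L.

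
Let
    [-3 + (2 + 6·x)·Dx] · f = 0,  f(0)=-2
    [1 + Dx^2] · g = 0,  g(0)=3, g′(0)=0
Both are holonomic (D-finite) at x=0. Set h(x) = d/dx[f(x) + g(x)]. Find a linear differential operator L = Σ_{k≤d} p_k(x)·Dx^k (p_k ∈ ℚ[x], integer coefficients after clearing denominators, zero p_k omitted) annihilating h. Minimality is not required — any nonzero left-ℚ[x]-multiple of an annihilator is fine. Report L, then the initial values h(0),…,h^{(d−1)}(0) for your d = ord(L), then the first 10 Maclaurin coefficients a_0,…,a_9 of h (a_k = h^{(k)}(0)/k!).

f: a_k = -2, -3, 9/4, -27/8, 405/64, -1701/128, 15309/512, -72171/1024, 2814669/16384, -14073345/32768, …
g: a_k = 3, 0, -3/2, 0, 1/8, 0, -1/240, 0, 1/13440, 0, …
h₀=f+g: left-lcm gives L₀, ord ≤ 3.
Differentiate: ansatz ord ≤ ord L₀ ⇒ L.
L = (-417 - 72·x - 108·x^2) + (-62 - 234·x - 216·x^2 - 216·x^3)·Dx + (-417 - 72·x - 108·x^2)·Dx^2 + (-62 - 234·x - 216·x^2 - 216·x^3)·Dx^3  (order 3).
h: a_k = -3, 3/2, -81/8, 413/16, -8505/128, 229603/1280, -505197/1024, 295540373/215040, -126660105/32768, 678264861763/61931520, …
ICs: h(0) = -3, h′(0) = 3/2, h′′(0) = -81/4.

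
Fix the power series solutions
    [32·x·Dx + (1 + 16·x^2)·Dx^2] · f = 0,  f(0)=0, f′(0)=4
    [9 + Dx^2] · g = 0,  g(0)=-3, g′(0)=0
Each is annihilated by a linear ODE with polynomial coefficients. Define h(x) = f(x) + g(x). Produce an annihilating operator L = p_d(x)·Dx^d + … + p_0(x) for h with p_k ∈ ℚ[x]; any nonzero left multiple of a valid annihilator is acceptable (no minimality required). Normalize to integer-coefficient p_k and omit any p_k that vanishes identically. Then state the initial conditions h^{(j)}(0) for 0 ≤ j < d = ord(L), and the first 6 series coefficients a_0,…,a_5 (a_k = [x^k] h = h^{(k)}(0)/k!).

f: a_k = 0, 4, 0, -64/3, 0, 1024/5, …
g: a_k = -3, 0, 27/2, 0, -81/8, 0, …
f+g: L₀ = lclm(L_f,L_g), ord ≤ 2+2.
L = (-52704·x + 967680·x^3 + 663552·x^5)·Dx + (-207 + 13104·x^2 + 283392·x^4 + 331776·x^6)·Dx^2 + (-5856·x + 107520·x^3 + 73728·x^5)·Dx^3 + (-23 + 1456·x^2 + 31488·x^4 + 36864·x^6)·Dx^4  (order 4).
h: a_k = -3, 4, 27/2, -64/3, -81/8, 1024/5, …
ICs: h(0) = -3, h′(0) = 4, h′′(0) = 27, h′′′(0) = -128.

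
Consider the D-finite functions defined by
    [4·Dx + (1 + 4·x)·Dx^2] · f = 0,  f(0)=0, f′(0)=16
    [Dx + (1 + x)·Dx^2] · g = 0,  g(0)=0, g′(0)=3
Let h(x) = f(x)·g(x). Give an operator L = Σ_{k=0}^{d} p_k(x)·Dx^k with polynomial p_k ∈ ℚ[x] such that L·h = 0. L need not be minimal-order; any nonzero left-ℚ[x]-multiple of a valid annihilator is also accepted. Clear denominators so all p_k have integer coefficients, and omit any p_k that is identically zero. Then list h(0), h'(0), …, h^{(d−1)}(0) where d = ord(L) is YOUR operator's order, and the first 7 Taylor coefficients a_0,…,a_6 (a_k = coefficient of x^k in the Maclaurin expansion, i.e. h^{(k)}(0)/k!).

L = (136 + 320·x + 256·x^2)·Dx + (290 + 1464·x + 2400·x^2 + 1280·x^3)·Dx^2 + (92 + 740·x + 1992·x^2 + 2240·x^3 + 896·x^4)·Dx^3 + (5 + 58·x + 245·x^2 + 464·x^3 + 400·x^4 + 128·x^5)·Dx^4  (order 4).
h: a_k = 0, 0, 48, -120, 320, -940, 44408/15, …
ICs: h(0) = 0, h′(0) = 0, h′′(0) = 96, h′′′(0) = -720.

f: a_k = 0, 16, -32, 256/3, -256, 4096/5, -8192/3, …
g: a_k = 0, 3, -3/2, 1, -3/4, 3/5, -1/2, …
Sym-product of L_f,L_g gives L₀ (≤ ord 4).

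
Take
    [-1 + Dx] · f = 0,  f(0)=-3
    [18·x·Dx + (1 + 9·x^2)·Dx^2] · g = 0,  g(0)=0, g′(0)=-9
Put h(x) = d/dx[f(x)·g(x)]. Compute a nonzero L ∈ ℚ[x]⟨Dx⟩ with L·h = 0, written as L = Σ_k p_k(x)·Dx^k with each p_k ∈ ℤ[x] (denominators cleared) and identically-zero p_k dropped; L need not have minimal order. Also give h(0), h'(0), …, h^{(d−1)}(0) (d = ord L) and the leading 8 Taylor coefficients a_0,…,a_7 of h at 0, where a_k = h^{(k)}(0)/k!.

L = (-17 - 36·x + 504·x^2 - 324·x^3 + 81·x^4) + (16 + 54·x - 522·x^2 + 486·x^3 - 162·x^4)·Dx + (1 - 18·x + 18·x^2 - 162·x^3 + 81·x^4)·Dx^2  (order 2).
h: a_k = 27, 54, -405/2, -306, 15921/8, 10179/4, -1454037/80, -1534191/70, …
ICs: h(0) = 27, h′(0) = 54.

f: a_k = -3, -3, -3/2, -1/2, -1/8, -1/40, -1/240, -1/1680, …
g: a_k = 0, -9, 0, 27, 0, -729/5, 0, 6561/7, …
Product ⇒ symmetric product L₀, ord ≤ 2.
Derive L from L₀ (diff closure).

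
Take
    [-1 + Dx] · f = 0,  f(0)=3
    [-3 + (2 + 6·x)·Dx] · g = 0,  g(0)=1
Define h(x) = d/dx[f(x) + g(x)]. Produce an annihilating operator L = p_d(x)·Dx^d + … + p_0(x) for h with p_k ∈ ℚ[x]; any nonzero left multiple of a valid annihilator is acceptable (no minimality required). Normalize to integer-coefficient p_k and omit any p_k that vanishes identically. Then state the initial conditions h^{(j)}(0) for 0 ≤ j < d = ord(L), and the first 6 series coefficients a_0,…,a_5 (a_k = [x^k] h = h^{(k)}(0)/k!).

L = (-33 - 18·x) + (23 - 24·x - 36·x^2)·Dx + (10 + 42·x + 36·x^2)·Dx^2  (order 2).
h: a_k = 9/2, 3/4, 105/16, -389/32, 8537/256, -229571/2560, …
ICs: h(0) = 9/2, h′(0) = 3/4.

f: a_k = 3, 3, 3/2, 1/2, 1/8, 1/40, …
g: a_k = 1, 3/2, -9/8, 27/16, -405/128, 1701/256, …
L₀ := lclm(L_f,L_g); ord L₀ ≤ 1+1.
h=h₀': d/dx-closure on L₀ ⇒ L.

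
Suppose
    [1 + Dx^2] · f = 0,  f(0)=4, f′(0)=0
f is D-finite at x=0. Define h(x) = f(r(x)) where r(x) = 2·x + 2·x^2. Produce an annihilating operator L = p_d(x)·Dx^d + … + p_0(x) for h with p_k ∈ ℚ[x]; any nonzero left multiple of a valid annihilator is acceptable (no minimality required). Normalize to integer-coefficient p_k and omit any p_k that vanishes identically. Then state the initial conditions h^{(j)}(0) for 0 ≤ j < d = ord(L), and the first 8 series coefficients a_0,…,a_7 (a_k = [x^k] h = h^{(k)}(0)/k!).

L = (4 + 24·x + 48·x^2 + 32·x^3) - 2·Dx + (1 + 2·x)·Dx^2  (order 2).
h: a_k = 4, 0, -8, -16, -16/3, 32/3, 704/45, 128/15, …
ICs: h(0) = 4, h′(0) = 0.

f: a_k = 4, 0, -2, 0, 1/6, 0, -1/180, 0, …
Substitute x→r, Dx→(1/r')Dx; clear ⇒ L₀.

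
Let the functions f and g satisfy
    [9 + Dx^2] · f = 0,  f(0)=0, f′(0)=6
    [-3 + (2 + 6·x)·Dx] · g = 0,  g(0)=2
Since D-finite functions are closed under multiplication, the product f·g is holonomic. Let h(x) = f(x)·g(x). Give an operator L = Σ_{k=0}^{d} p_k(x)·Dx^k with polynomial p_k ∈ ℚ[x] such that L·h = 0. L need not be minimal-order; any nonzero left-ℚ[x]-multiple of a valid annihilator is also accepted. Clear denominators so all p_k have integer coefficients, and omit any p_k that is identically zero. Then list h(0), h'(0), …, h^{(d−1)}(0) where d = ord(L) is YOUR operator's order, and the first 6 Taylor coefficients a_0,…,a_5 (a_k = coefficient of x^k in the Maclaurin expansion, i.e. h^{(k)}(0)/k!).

f: a_k = 0, 6, 0, -9, 0, 81/20, …
g: a_k = 2, 3, -9/4, 27/8, -405/64, 1701/128, …
f·g: L₀ = L_f ⊗_s L_g, ord ≤ 2·1.
L = (63 + 216·x + 324·x^2) + (-12 - 36·x)·Dx + (4 + 24·x + 36·x^2)·Dx^2  (order 2).
h: a_k = 0, 12, 18, -63/2, -27/4, -1539/160, …
ICs: h(0) = 0, h′(0) = 12.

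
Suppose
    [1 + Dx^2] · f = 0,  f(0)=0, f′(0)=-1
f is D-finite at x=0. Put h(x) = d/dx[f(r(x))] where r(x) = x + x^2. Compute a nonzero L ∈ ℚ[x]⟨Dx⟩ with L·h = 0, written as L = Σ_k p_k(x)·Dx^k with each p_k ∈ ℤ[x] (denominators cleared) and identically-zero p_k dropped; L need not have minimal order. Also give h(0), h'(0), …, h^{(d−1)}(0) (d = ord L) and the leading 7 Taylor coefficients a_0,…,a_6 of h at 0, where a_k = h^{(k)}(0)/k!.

L = (13 + 8·x + 24·x^2 + 32·x^3 + 16·x^4) + (-6 - 12·x)·Dx + (1 + 4·x + 4·x^2)·Dx^2  (order 2).
h: a_k = -1, -2, 1/2, 2, 59/24, 3/4, -419/720, …
ICs: h(0) = -1, h′(0) = -2.

f: a_k = 0, -1, 0, 1/6, 0, -1/120, 0, …
h₀=f(r): pull back L_f along r ⇒ L₀.
h₀' ⇒ L via d/dx closure of L₀.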